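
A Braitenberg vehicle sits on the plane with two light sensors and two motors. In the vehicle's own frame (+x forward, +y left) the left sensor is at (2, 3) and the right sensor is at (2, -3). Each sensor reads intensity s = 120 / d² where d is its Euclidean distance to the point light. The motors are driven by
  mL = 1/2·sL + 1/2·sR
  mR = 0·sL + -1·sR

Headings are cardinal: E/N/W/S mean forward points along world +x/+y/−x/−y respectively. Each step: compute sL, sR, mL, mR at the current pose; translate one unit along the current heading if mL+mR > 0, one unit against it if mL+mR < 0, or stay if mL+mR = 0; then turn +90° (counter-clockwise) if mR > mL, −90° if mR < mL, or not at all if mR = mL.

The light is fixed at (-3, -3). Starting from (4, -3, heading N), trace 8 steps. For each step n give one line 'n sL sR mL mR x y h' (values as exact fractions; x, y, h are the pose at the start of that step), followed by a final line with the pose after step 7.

0 6 15/13 93/26 -15/13 4 -3 N
1 120/97 24/17 2184/1649 -24/17 4 -2 E
2 60/41 12 276/41 -12 3 -2 S
3 120/17 120/41 3480/697 -120/41 3 -1 W
4 6 3/2 15/4 -3/2 2 -1 N
5 24/17 120/49 1608/833 -120/49 2 0 E
6 12/5 60 156/5 -60 1 0 S
7 24 120/53 696/53 -120/53 1 1 W
final 0 1 N

n=0: pose=(4,-3,N); sL=6, sR=15/13; mL=93/26, mR=-15/13; mL+mR=63/26 → advance +1; mR−mL=-123/26 → turn -1·90°
n=1: pose=(4,-2,E); sL=120/97, sR=24/17; mL=2184/1649, mR=-24/17; mL+mR=-144/1649 → advance -1; mR−mL=-4512/1649 → turn -1·90°
n=2: pose=(3,-2,S); sL=60/41, sR=12; mL=276/41, mR=-12; mL+mR=-216/41 → advance -1; mR−mL=-768/41 → turn -1·90°
n=3: pose=(3,-1,W); sL=120/17, sR=120/41; mL=3480/697, mR=-120/41; mL+mR=1440/697 → advance +1; mR−mL=-5520/697 → turn -1·90°
n=4: pose=(2,-1,N); sL=6, sR=3/2; mL=15/4, mR=-3/2; mL+mR=9/4 → advance +1; mR−mL=-21/4 → turn -1·90°
n=5: pose=(2,0,E); sL=24/17, sR=120/49; mL=1608/833, mR=-120/49; mL+mR=-432/833 → advance -1; mR−mL=-3648/833 → turn -1·90°
n=6: pose=(1,0,S); sL=12/5, sR=60; mL=156/5, mR=-60; mL+mR=-144/5 → advance -1; mR−mL=-456/5 → turn -1·90°
n=7: pose=(1,1,W); sL=24, sR=120/53; mL=696/53, mR=-120/53; mL+mR=576/53 → advance +1; mR−mL=-816/53 → turn -1·90°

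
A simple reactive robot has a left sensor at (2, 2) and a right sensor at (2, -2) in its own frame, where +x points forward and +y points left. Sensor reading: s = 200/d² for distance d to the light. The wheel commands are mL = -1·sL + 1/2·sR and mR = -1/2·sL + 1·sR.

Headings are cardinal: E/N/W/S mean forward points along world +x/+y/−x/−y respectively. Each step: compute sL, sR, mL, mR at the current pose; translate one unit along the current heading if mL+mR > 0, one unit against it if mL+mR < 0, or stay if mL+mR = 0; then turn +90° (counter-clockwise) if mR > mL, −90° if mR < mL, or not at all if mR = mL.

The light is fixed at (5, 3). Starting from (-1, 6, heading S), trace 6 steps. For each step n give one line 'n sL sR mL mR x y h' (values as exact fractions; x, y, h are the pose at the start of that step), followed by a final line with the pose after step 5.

n=0: pose=(-1,6,S); sL=200/17, sR=40/13; mL=-2260/221, mR=-620/221; mL+mR=-2880/221 → advance -1; mR−mL=1640/221 → turn +1·90°
n=1: pose=(-1,7,E); sL=50/13, sR=10; mL=15/13, mR=105/13; mL+mR=120/13 → advance +1; mR−mL=90/13 → turn +1·90°
n=2: pose=(0,7,N); sL=40/17, sR=40/9; mL=-20/153, mR=500/153; mL+mR=160/51 → advance +1; mR−mL=520/153 → turn +1·90°
n=3: pose=(0,8,W); sL=100/29, sR=100/49; mL=-3450/1421, mR=450/1421; mL+mR=-3000/1421 → advance -1; mR−mL=3900/1421 → turn +1·90°
n=4: pose=(1,8,S); sL=200/13, sR=40/9; mL=-1540/117, mR=-380/117; mL+mR=-640/39 → advance -1; mR−mL=1160/117 → turn +1·90°
n=5: pose=(1,9,E); sL=50/17, sR=10; mL=35/17, mR=145/17; mL+mR=180/17 → advance +1; mR−mL=110/17 → turn +1·90°

0 200/17 40/13 -2260/221 -620/221 -1 6 S
1 50/13 10 15/13 105/13 -1 7 E
2 40/17 40/9 -20/153 500/153 0 7 N
3 100/29 100/49 -3450/1421 450/1421 0 8 W
4 200/13 40/9 -1540/117 -380/117 1 8 S
5 50/17 10 35/17 145/17 1 9 E
final 2 9 N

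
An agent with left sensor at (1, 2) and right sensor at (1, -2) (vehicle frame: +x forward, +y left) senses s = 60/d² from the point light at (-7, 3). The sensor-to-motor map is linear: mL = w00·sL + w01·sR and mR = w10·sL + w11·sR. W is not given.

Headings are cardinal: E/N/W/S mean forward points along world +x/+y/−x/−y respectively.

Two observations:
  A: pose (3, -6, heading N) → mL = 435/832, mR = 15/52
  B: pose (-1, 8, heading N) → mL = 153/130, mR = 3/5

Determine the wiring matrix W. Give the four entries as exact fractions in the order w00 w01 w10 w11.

1/2 1 0 1

obs A: pose=(3,-6,N) → sL=15/32, sR=15/52, mL=435/832, mR=15/52
obs B: pose=(-1,8,N) → sL=15/13, sR=3/5, mL=153/130, mR=3/5
sensor matrix S = [[15/32, 15/52], [15/13, 3/5]]; det S = -279/5408
solve [mL_A; mL_B] = S·[w00; w01] and [mR_A; mR_B] = S·[w10; w11]:
  w00 = 1/2, w01 = 1, w10 = 0, w11 = 1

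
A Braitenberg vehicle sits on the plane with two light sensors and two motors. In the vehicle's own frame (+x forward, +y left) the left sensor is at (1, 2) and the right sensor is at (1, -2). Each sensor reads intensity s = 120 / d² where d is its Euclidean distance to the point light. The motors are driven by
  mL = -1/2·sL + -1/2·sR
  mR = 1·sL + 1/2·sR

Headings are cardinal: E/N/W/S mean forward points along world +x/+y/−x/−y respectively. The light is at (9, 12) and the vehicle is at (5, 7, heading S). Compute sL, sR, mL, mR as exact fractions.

3 5/3 -7/3 23/6

left sensor world pos  = (7, 6); dL² = 40
right sensor world pos = (3, 6); dR² = 72
sL = 120/40 = 3
sR = 120/72 = 5/3
mL = -1/2·sL + -1/2·sR = -7/3
mR = 1·sL + 1/2·sR = 23/6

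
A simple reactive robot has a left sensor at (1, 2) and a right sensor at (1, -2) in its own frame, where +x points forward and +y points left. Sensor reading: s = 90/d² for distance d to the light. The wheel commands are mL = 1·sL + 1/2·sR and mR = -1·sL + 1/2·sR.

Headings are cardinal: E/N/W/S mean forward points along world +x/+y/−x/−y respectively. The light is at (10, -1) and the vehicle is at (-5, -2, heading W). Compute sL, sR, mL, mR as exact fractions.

left sensor world pos  = (-6, -4); dL² = 265
right sensor world pos = (-6, 0); dR² = 257
sL = 90/265 = 18/53
sR = 90/257 = 90/257
mL = 1·sL + 1/2·sR = 7011/13621
mR = -1·sL + 1/2·sR = -2241/13621

18/53 90/257 7011/13621 -2241/13621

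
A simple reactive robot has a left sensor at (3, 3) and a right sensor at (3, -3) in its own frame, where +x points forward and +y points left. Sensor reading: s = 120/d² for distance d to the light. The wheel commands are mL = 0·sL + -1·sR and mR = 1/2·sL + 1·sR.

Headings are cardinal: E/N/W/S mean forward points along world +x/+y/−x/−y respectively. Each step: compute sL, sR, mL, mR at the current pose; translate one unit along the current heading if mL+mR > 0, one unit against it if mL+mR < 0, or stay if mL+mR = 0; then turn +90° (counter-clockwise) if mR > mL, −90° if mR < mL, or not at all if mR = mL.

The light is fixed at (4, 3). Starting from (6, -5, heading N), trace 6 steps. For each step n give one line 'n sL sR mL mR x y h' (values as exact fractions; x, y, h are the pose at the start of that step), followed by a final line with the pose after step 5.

0 60/13 12/5 -12/5 306/65 6 -5 N
1 120/101 120/17 -120/17 13140/1717 6 -4 W
2 30/29 15/13 -15/13 630/377 5 -4 S
3 120/41 120/137 -120/137 13140/5617 5 -5 E
4 60/13 12/5 -12/5 306/65 6 -5 N
5 120/101 120/17 -120/17 13140/1717 6 -4 W
final 5 -4 S

n=0: pose=(6,-5,N); sL=60/13, sR=12/5; mL=-12/5, mR=306/65; mL+mR=30/13 → advance +1; mR−mL=462/65 → turn +1·90°
n=1: pose=(6,-4,W); sL=120/101, sR=120/17; mL=-120/17, mR=13140/1717; mL+mR=60/101 → advance +1; mR−mL=25260/1717 → turn +1·90°
n=2: pose=(5,-4,S); sL=30/29, sR=15/13; mL=-15/13, mR=630/377; mL+mR=15/29 → advance +1; mR−mL=1065/377 → turn +1·90°
n=3: pose=(5,-5,E); sL=120/41, sR=120/137; mL=-120/137, mR=13140/5617; mL+mR=60/41 → advance +1; mR−mL=18060/5617 → turn +1·90°
n=4: pose=(6,-5,N); sL=60/13, sR=12/5; mL=-12/5, mR=306/65; mL+mR=30/13 → advance +1; mR−mL=462/65 → turn +1·90°
n=5: pose=(6,-4,W); sL=120/101, sR=120/17; mL=-120/17, mR=13140/1717; mL+mR=60/101 → advance +1; mR−mL=25260/1717 → turn +1·90°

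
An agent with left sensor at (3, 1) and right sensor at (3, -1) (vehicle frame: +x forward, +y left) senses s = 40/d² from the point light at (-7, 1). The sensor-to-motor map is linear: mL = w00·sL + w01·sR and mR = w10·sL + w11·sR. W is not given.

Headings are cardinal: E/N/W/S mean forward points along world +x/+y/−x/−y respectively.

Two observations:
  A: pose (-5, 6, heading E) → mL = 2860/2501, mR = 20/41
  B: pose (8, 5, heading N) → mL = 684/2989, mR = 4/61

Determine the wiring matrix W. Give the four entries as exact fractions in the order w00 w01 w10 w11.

1 1/2 0 1/2

obs A: pose=(-5,6,E) → sL=40/61, sR=40/41, mL=2860/2501, mR=20/41
obs B: pose=(8,5,N) → sL=8/49, sR=8/61, mL=684/2989, mR=4/61
sensor matrix S = [[40/61, 40/41], [8/49, 8/61]]; det S = -547840/7475489
solve [mL_A; mL_B] = S·[w00; w01] and [mR_A; mR_B] = S·[w10; w11]:
  w00 = 1, w01 = 1/2, w10 = 0, w11 = 1/2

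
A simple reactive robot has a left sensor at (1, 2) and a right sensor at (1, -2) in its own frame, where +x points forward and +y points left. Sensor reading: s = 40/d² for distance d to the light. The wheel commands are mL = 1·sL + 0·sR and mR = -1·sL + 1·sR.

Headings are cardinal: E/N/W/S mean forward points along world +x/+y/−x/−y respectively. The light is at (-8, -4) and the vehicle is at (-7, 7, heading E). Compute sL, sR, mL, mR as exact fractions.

left sensor world pos  = (-6, 9); dL² = 173
right sensor world pos = (-6, 5); dR² = 85
sL = 40/173 = 40/173
sR = 40/85 = 8/17
mL = 1·sL + 0·sR = 40/173
mR = -1·sL + 1·sR = 704/2941

40/173 8/17 40/173 704/2941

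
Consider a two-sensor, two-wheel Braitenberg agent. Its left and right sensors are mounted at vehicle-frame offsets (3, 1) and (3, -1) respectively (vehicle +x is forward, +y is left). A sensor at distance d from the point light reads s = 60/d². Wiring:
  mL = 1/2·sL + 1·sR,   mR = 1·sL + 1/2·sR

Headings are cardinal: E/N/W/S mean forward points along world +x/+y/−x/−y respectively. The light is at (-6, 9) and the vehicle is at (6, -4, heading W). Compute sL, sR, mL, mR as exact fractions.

60/277 4/15 1558/4155 1454/4155

left sensor world pos  = (3, -5); dL² = 277
right sensor world pos = (3, -3); dR² = 225
sL = 60/277 = 60/277
sR = 60/225 = 4/15
mL = 1/2·sL + 1·sR = 1558/4155
mR = 1·sL + 1/2·sR = 1454/4155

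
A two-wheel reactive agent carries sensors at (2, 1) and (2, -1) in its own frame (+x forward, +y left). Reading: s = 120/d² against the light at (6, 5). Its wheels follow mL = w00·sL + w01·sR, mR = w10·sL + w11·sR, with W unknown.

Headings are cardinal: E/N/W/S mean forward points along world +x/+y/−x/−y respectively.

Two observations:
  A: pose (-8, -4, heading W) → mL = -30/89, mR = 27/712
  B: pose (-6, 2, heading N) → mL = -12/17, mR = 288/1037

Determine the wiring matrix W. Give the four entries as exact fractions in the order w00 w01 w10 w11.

obs A: pose=(-8,-4,W) → sL=30/89, sR=3/8, mL=-30/89, mR=27/712
obs B: pose=(-6,2,N) → sL=12/17, sR=60/61, mL=-12/17, mR=288/1037
sensor matrix S = [[30/89, 3/8], [12/17, 60/61]]; det S = 12339/184586
solve [mL_A; mL_B] = S·[w00; w01] and [mR_A; mR_B] = S·[w10; w11]:
  w00 = -1, w01 = 0, w10 = -1, w11 = 1

-1 0 -1 1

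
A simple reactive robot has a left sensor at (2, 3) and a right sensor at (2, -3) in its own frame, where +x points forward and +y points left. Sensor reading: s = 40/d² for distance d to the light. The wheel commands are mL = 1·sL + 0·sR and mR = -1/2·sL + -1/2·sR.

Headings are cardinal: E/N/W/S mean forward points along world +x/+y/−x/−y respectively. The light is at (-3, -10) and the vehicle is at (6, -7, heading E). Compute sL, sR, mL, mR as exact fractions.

40/157 40/121 40/157 -5560/18997

left sensor world pos  = (8, -4); dL² = 157
right sensor world pos = (8, -10); dR² = 121
sL = 40/157 = 40/157
sR = 40/121 = 40/121
mL = 1·sL + 0·sR = 40/157
mR = -1/2·sL + -1/2·sR = -5560/18997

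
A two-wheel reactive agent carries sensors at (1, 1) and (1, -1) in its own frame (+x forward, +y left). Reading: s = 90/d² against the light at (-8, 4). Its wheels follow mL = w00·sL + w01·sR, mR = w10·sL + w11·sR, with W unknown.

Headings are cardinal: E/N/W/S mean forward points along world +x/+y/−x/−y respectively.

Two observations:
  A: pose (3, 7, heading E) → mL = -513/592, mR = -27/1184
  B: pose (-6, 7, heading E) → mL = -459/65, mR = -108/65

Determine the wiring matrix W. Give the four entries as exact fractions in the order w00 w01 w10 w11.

obs A: pose=(3,7,E) → sL=9/16, sR=45/74, mL=-513/592, mR=-27/1184
obs B: pose=(-6,7,E) → sL=18/5, sR=90/13, mL=-459/65, mR=-108/65
sensor matrix S = [[9/16, 45/74], [18/5, 90/13]]; det S = 6561/3848
solve [mL_A; mL_B] = S·[w00; w01] and [mR_A; mR_B] = S·[w10; w11]:
  w00 = -1, w01 = -1/2, w10 = 1/2, w11 = -1/2

-1 -1/2 1/2 -1/2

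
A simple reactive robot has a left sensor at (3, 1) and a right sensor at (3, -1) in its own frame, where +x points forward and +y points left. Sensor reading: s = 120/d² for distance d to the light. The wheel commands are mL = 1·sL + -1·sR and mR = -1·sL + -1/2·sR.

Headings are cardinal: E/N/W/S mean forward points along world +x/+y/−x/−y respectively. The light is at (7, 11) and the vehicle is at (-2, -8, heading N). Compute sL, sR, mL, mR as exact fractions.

left sensor world pos  = (-3, -5); dL² = 356
right sensor world pos = (-1, -5); dR² = 320
sL = 120/356 = 30/89
sR = 120/320 = 3/8
mL = 1·sL + -1·sR = -27/712
mR = -1·sL + -1/2·sR = -747/1424

30/89 3/8 -27/712 -747/1424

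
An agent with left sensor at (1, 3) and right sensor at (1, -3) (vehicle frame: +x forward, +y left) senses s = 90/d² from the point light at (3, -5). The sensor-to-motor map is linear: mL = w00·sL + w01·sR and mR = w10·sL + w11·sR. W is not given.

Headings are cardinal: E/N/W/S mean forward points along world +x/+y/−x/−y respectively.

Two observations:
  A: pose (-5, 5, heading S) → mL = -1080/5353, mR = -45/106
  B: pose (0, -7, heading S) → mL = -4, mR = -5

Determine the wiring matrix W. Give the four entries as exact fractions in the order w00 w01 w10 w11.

obs A: pose=(-5,5,S) → sL=45/53, sR=45/101, mL=-1080/5353, mR=-45/106
obs B: pose=(0,-7,S) → sL=10, sR=2, mL=-4, mR=-5
sensor matrix S = [[45/53, 45/101], [10, 2]]; det S = -14760/5353
solve [mL_A; mL_B] = S·[w00; w01] and [mR_A; mR_B] = S·[w10; w11]:
  w00 = -1/2, w01 = 1/2, w10 = -1/2, w11 = 0

-1/2 1/2 -1/2 0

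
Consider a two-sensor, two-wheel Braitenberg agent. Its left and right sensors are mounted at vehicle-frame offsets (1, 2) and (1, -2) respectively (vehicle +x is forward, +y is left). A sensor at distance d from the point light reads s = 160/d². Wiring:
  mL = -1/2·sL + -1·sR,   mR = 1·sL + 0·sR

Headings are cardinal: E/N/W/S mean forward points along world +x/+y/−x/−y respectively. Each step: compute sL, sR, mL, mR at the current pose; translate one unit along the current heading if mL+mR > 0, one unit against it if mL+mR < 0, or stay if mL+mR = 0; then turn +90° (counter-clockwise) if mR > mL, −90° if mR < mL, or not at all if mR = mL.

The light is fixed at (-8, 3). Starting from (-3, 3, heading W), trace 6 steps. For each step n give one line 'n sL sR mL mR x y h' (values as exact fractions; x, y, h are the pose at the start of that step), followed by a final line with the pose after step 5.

0 8 8 -12 8 -3 3 W
1 32/13 160/17 -2352/221 32/13 -2 3 S
2 80/29 16/5 -664/145 80/29 -2 4 E
3 160/13 160/53 -6320/689 160/13 -3 4 N
4 10 5 -10 10 -3 5 W
5 16/5 16 -88/5 16/5 -3 5 S
final -3 6 E

n=0: pose=(-3,3,W); sL=8, sR=8; mL=-12, mR=8; mL+mR=-4 → advance -1; mR−mL=20 → turn +1·90°
n=1: pose=(-2,3,S); sL=32/13, sR=160/17; mL=-2352/221, mR=32/13; mL+mR=-1808/221 → advance -1; mR−mL=2896/221 → turn +1·90°
n=2: pose=(-2,4,E); sL=80/29, sR=16/5; mL=-664/145, mR=80/29; mL+mR=-264/145 → advance -1; mR−mL=1064/145 → turn +1·90°
n=3: pose=(-3,4,N); sL=160/13, sR=160/53; mL=-6320/689, mR=160/13; mL+mR=2160/689 → advance +1; mR−mL=14800/689 → turn +1·90°
n=4: pose=(-3,5,W); sL=10, sR=5; mL=-10, mR=10; mL+mR=0 → advance +0; mR−mL=20 → turn +1·90°
n=5: pose=(-3,5,S); sL=16/5, sR=16; mL=-88/5, mR=16/5; mL+mR=-72/5 → advance -1; mR−mL=104/5 → turn +1·90°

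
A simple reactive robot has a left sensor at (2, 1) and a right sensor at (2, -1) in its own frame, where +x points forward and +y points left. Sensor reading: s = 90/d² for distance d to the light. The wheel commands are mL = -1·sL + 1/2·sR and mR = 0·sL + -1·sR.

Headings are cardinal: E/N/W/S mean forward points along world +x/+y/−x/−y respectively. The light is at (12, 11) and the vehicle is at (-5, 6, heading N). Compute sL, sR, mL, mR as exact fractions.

left sensor world pos  = (-6, 8); dL² = 333
right sensor world pos = (-4, 8); dR² = 265
sL = 90/333 = 10/37
sR = 90/265 = 18/53
mL = -1·sL + 1/2·sR = -197/1961
mR = 0·sL + -1·sR = -18/53

10/37 18/53 -197/1961 -18/53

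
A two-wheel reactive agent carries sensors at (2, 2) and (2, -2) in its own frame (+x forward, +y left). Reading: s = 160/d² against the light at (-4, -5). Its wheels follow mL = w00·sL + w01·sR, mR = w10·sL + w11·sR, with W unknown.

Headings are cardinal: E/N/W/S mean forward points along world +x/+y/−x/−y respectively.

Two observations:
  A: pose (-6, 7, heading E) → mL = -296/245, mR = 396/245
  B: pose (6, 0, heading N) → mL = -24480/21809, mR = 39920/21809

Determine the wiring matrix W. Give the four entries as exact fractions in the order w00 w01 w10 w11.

-1/2 -1/2 1 1/2

obs A: pose=(-6,7,E) → sL=40/49, sR=8/5, mL=-296/245, mR=396/245
obs B: pose=(6,0,N) → sL=160/113, sR=160/193, mL=-24480/21809, mR=39920/21809
sensor matrix S = [[40/49, 8/5], [160/113, 160/193]]; det S = -1697792/1068641
solve [mL_A; mL_B] = S·[w00; w01] and [mR_A; mR_B] = S·[w10; w11]:
  w00 = -1/2, w01 = -1/2, w10 = 1, w11 = 1/2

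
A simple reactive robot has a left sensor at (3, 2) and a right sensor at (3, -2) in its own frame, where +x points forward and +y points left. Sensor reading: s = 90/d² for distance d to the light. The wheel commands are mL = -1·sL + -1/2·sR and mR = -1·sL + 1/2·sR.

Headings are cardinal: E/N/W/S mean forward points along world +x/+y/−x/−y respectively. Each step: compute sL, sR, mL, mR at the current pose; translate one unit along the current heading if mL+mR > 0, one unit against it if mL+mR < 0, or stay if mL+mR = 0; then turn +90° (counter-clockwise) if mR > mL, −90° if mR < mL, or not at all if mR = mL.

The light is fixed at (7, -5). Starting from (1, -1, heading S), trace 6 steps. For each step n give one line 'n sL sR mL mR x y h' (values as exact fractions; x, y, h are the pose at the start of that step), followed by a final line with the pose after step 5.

0 90/17 18/13 -1323/221 -1017/221 1 -1 S
1 45/29 5 -235/58 55/58 1 0 E
2 18/29 90/89 -2907/2581 -297/2581 0 0 N
3 45/52 45/68 -2115/1768 -945/1768 0 -1 W
4 90/17 18/13 -1323/221 -1017/221 1 -1 S
5 45/29 5 -235/58 55/58 1 0 E
final 0 0 N

n=0: pose=(1,-1,S); sL=90/17, sR=18/13; mL=-1323/221, mR=-1017/221; mL+mR=-180/17 → advance -1; mR−mL=18/13 → turn +1·90°
n=1: pose=(1,0,E); sL=45/29, sR=5; mL=-235/58, mR=55/58; mL+mR=-90/29 → advance -1; mR−mL=5 → turn +1·90°
n=2: pose=(0,0,N); sL=18/29, sR=90/89; mL=-2907/2581, mR=-297/2581; mL+mR=-36/29 → advance -1; mR−mL=90/89 → turn +1·90°
n=3: pose=(0,-1,W); sL=45/52, sR=45/68; mL=-2115/1768, mR=-945/1768; mL+mR=-45/26 → advance -1; mR−mL=45/68 → turn +1·90°
n=4: pose=(1,-1,S); sL=90/17, sR=18/13; mL=-1323/221, mR=-1017/221; mL+mR=-180/17 → advance -1; mR−mL=18/13 → turn +1·90°
n=5: pose=(1,0,E); sL=45/29, sR=5; mL=-235/58, mR=55/58; mL+mR=-90/29 → advance -1; mR−mL=5 → turn +1·90°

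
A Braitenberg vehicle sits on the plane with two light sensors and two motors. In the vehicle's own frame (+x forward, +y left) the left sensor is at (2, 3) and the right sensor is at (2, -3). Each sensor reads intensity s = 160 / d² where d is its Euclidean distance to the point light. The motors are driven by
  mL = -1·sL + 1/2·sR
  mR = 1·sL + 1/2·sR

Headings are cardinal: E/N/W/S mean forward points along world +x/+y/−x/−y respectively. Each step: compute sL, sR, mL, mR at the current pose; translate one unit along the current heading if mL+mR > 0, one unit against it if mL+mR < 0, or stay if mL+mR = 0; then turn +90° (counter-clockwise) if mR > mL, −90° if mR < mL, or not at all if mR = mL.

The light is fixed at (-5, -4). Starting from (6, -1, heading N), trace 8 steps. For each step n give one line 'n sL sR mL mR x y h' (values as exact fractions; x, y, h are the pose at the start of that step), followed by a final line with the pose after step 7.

n=0: pose=(6,-1,N); sL=160/89, sR=160/221; mL=-28240/19669, mR=42480/19669; mL+mR=160/221 → advance +1; mR−mL=320/89 → turn +1·90°
n=1: pose=(6,0,W); sL=80/41, sR=16/13; mL=-712/533, mR=1368/533; mL+mR=16/13 → advance +1; mR−mL=160/41 → turn +1·90°
n=2: pose=(5,0,S); sL=160/173, sR=160/53; mL=5360/9169, mR=22320/9169; mL+mR=160/53 → advance +1; mR−mL=320/173 → turn +1·90°
n=3: pose=(5,-1,E); sL=8/9, sR=10/9; mL=-1/3, mR=13/9; mL+mR=10/9 → advance +1; mR−mL=16/9 → turn +1·90°
n=4: pose=(6,-1,N); sL=160/89, sR=160/221; mL=-28240/19669, mR=42480/19669; mL+mR=160/221 → advance +1; mR−mL=320/89 → turn +1·90°
n=5: pose=(6,0,W); sL=80/41, sR=16/13; mL=-712/533, mR=1368/533; mL+mR=16/13 → advance +1; mR−mL=160/41 → turn +1·90°
n=6: pose=(5,0,S); sL=160/173, sR=160/53; mL=5360/9169, mR=22320/9169; mL+mR=160/53 → advance +1; mR−mL=320/173 → turn +1·90°
n=7: pose=(5,-1,E); sL=8/9, sR=10/9; mL=-1/3, mR=13/9; mL+mR=10/9 → advance +1; mR−mL=16/9 → turn +1·90°

0 160/89 160/221 -28240/19669 42480/19669 6 -1 N
1 80/41 16/13 -712/533 1368/533 6 0 W
2 160/173 160/53 5360/9169 22320/9169 5 0 S
3 8/9 10/9 -1/3 13/9 5 -1 E
4 160/89 160/221 -28240/19669 42480/19669 6 -1 N
5 80/41 16/13 -712/533 1368/533 6 0 W
6 160/173 160/53 5360/9169 22320/9169 5 0 S
7 8/9 10/9 -1/3 13/9 5 -1 E
final 6 -1 N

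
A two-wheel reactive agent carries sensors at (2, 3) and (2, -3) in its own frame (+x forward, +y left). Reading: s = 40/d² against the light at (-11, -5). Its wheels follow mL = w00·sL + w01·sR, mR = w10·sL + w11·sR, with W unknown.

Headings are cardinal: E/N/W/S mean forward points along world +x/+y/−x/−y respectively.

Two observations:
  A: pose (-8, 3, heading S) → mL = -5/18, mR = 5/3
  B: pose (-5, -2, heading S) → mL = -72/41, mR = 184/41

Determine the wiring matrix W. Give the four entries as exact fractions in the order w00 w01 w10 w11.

obs A: pose=(-8,3,S) → sL=5/9, sR=10/9, mL=-5/18, mR=5/3
obs B: pose=(-5,-2,S) → sL=20/41, sR=4, mL=-72/41, mR=184/41
sensor matrix S = [[5/9, 10/9], [20/41, 4]]; det S = 620/369
solve [mL_A; mL_B] = S·[w00; w01] and [mR_A; mR_B] = S·[w10; w11]:
  w00 = 1/2, w01 = -1/2, w10 = 1, w11 = 1

1/2 -1/2 1 1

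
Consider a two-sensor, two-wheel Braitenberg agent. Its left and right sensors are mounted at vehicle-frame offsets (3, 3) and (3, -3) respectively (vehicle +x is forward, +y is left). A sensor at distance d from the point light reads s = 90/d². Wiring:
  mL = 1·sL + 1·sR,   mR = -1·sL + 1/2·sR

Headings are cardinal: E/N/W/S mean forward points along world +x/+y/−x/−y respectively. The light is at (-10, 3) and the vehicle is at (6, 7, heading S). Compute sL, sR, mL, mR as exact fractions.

left sensor world pos  = (9, 4); dL² = 362
right sensor world pos = (3, 4); dR² = 170
sL = 90/362 = 45/181
sR = 90/170 = 9/17
mL = 1·sL + 1·sR = 2394/3077
mR = -1·sL + 1/2·sR = 99/6154

45/181 9/17 2394/3077 99/6154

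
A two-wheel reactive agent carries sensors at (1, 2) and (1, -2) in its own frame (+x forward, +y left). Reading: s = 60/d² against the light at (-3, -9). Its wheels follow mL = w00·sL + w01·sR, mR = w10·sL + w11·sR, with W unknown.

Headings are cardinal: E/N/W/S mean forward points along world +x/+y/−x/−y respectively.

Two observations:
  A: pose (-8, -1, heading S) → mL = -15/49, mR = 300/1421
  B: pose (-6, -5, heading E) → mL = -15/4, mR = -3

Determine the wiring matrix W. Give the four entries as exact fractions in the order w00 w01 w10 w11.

0 -1/2 1/2 -1/2

obs A: pose=(-8,-1,S) → sL=30/29, sR=30/49, mL=-15/49, mR=300/1421
obs B: pose=(-6,-5,E) → sL=3/2, sR=15/2, mL=-15/4, mR=-3
sensor matrix S = [[30/29, 30/49], [3/2, 15/2]]; det S = 9720/1421
solve [mL_A; mL_B] = S·[w00; w01] and [mR_A; mR_B] = S·[w10; w11]:
  w00 = 0, w01 = -1/2, w10 = 1/2, w11 = -1/2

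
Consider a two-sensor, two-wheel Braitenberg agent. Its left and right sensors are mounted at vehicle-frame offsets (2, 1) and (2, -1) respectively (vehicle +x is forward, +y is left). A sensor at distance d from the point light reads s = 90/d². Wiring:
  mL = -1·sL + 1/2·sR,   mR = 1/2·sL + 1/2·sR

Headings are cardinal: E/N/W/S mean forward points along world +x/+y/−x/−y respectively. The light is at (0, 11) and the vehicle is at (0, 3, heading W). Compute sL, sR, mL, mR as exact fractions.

18/17 90/53 -189/901 1242/901

left sensor world pos  = (-2, 2); dL² = 85
right sensor world pos = (-2, 4); dR² = 53
sL = 90/85 = 18/17
sR = 90/53 = 90/53
mL = -1·sL + 1/2·sR = -189/901
mR = 1/2·sL + 1/2·sR = 1242/901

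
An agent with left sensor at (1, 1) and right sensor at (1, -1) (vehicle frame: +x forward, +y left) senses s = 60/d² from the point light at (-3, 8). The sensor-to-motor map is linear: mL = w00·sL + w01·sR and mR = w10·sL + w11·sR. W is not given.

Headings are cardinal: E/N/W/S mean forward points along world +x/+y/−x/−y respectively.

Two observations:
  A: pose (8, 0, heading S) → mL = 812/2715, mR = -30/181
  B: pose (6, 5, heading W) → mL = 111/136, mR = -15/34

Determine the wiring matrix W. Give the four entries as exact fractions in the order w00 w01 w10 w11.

1/2 1/2 0 -1/2

obs A: pose=(8,0,S) → sL=4/15, sR=60/181, mL=812/2715, mR=-30/181
obs B: pose=(6,5,W) → sL=3/4, sR=15/17, mL=111/136, mR=-15/34
sensor matrix S = [[4/15, 60/181], [3/4, 15/17]]; det S = -41/3077
solve [mL_A; mL_B] = S·[w00; w01] and [mR_A; mR_B] = S·[w10; w11]:
  w00 = 1/2, w01 = 1/2, w10 = 0, w11 = -1/2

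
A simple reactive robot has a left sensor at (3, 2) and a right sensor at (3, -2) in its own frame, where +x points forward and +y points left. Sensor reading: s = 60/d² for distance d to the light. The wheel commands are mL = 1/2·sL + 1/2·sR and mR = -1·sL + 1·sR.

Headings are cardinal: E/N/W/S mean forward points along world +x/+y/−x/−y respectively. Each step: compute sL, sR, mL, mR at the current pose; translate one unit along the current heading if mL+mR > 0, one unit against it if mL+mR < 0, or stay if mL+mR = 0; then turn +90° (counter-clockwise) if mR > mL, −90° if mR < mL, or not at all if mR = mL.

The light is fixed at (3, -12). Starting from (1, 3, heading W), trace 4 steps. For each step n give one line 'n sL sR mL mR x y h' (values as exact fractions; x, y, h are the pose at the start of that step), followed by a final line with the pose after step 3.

n=0: pose=(1,3,W); sL=30/97, sR=30/157; mL=3810/15229, mR=-1800/15229; mL+mR=2010/15229 → advance +1; mR−mL=-5610/15229 → turn -1·90°
n=1: pose=(0,3,N); sL=60/349, sR=12/65; mL=4044/22685, mR=288/22685; mL+mR=4332/22685 → advance +1; mR−mL=-3756/22685 → turn -1·90°
n=2: pose=(0,4,E); sL=5/27, sR=15/49; mL=325/1323, mR=160/1323; mL+mR=485/1323 → advance +1; mR−mL=-55/441 → turn -1·90°
n=3: pose=(1,4,S); sL=60/169, sR=12/37; mL=2124/6253, mR=-192/6253; mL+mR=1932/6253 → advance +1; mR−mL=-2316/6253 → turn -1·90°

0 30/97 30/157 3810/15229 -1800/15229 1 3 W
1 60/349 12/65 4044/22685 288/22685 0 3 N
2 5/27 15/49 325/1323 160/1323 0 4 E
3 60/169 12/37 2124/6253 -192/6253 1 4 S
final 1 3 W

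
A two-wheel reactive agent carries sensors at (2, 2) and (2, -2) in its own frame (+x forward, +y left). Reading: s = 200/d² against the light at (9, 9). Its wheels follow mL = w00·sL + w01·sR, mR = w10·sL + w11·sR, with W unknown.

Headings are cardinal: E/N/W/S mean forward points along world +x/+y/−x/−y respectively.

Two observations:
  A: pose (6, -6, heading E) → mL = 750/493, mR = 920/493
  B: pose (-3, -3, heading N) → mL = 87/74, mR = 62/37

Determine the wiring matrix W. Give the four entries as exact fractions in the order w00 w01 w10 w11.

obs A: pose=(6,-6,E) → sL=20/17, sR=20/29, mL=750/493, mR=920/493
obs B: pose=(-3,-3,N) → sL=25/37, sR=1, mL=87/74, mR=62/37
sensor matrix S = [[20/17, 20/29], [25/37, 1]]; det S = 12960/18241
solve [mL_A; mL_B] = S·[w00; w01] and [mR_A; mR_B] = S·[w10; w11]:
  w00 = 1, w01 = 1/2, w10 = 1, w11 = 1

1 1/2 1 1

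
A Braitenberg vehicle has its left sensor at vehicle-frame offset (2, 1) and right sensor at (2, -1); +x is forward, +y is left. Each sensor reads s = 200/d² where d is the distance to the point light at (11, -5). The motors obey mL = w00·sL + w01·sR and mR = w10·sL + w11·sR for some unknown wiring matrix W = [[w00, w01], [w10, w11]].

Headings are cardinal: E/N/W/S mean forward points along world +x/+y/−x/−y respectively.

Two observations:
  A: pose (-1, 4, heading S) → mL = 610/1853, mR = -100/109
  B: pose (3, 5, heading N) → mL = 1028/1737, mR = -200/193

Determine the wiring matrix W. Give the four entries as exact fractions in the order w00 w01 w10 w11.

-1/2 1 0 -1

obs A: pose=(-1,4,S) → sL=20/17, sR=100/109, mL=610/1853, mR=-100/109
obs B: pose=(3,5,N) → sL=8/9, sR=200/193, mL=1028/1737, mR=-200/193
sensor matrix S = [[20/17, 100/109], [8/9, 200/193]]; det S = 1299200/3218661
solve [mL_A; mL_B] = S·[w00; w01] and [mR_A; mR_B] = S·[w10; w11]:
  w00 = -1/2, w01 = 1, w10 = 0, w11 = -1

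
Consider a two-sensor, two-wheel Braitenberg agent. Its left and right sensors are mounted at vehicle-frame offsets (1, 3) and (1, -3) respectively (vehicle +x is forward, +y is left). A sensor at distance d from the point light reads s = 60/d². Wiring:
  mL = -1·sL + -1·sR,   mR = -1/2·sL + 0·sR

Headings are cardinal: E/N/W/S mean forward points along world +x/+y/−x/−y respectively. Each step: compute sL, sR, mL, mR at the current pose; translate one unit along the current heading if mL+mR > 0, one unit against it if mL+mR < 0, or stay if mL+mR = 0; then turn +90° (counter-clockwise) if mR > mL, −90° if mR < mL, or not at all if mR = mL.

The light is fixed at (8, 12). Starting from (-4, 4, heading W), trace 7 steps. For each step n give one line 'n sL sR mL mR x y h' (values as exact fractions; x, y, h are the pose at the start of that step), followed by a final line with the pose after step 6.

n=0: pose=(-4,4,W); sL=6/29, sR=30/97; mL=-1452/2813, mR=-3/29; mL+mR=-1743/2813 → advance -1; mR−mL=1161/2813 → turn +1·90°
n=1: pose=(-3,4,S); sL=12/29, sR=60/277; mL=-5064/8033, mR=-6/29; mL+mR=-6726/8033 → advance -1; mR−mL=3402/8033 → turn +1·90°
n=2: pose=(-3,5,E); sL=15/29, sR=3/10; mL=-237/290, mR=-15/58; mL+mR=-156/145 → advance -1; mR−mL=81/145 → turn +1·90°
n=3: pose=(-4,5,N); sL=20/87, sR=20/39; mL=-280/377, mR=-10/87; mL+mR=-970/1131 → advance -1; mR−mL=710/1131 → turn +1·90°
n=4: pose=(-4,4,W); sL=6/29, sR=30/97; mL=-1452/2813, mR=-3/29; mL+mR=-1743/2813 → advance -1; mR−mL=1161/2813 → turn +1·90°
n=5: pose=(-3,4,S); sL=12/29, sR=60/277; mL=-5064/8033, mR=-6/29; mL+mR=-6726/8033 → advance -1; mR−mL=3402/8033 → turn +1·90°
n=6: pose=(-3,5,E); sL=15/29, sR=3/10; mL=-237/290, mR=-15/58; mL+mR=-156/145 → advance -1; mR−mL=81/145 → turn +1·90°

0 6/29 30/97 -1452/2813 -3/29 -4 4 W
1 12/29 60/277 -5064/8033 -6/29 -3 4 S
2 15/29 3/10 -237/290 -15/58 -3 5 E
3 20/87 20/39 -280/377 -10/87 -4 5 N
4 6/29 30/97 -1452/2813 -3/29 -4 4 W
5 12/29 60/277 -5064/8033 -6/29 -3 4 S
6 15/29 3/10 -237/290 -15/58 -3 5 E
final -4 5 N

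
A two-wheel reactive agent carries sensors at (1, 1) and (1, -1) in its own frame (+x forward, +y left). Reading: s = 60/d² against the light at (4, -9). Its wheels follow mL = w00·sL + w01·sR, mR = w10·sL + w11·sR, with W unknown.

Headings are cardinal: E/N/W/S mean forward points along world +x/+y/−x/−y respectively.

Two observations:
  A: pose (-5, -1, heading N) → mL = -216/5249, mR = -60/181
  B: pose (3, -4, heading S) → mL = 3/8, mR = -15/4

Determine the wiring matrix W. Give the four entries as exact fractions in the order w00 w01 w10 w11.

obs A: pose=(-5,-1,N) → sL=60/181, sR=12/29, mL=-216/5249, mR=-60/181
obs B: pose=(3,-4,S) → sL=15/4, sR=3, mL=3/8, mR=-15/4
sensor matrix S = [[60/181, 12/29], [15/4, 3]]; det S = -2925/5249
solve [mL_A; mL_B] = S·[w00; w01] and [mR_A; mR_B] = S·[w10; w11]:
  w00 = 1/2, w01 = -1/2, w10 = -1, w11 = 0

1/2 -1/2 -1 0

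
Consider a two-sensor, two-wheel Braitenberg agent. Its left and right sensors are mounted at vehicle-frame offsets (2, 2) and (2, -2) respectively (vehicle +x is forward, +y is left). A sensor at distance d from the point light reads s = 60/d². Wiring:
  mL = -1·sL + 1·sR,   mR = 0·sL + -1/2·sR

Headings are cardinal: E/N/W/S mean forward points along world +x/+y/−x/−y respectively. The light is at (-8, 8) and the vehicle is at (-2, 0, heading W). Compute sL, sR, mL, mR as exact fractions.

left sensor world pos  = (-4, -2); dL² = 116
right sensor world pos = (-4, 2); dR² = 52
sL = 60/116 = 15/29
sR = 60/52 = 15/13
mL = -1·sL + 1·sR = 240/377
mR = 0·sL + -1/2·sR = -15/26

15/29 15/13 240/377 -15/26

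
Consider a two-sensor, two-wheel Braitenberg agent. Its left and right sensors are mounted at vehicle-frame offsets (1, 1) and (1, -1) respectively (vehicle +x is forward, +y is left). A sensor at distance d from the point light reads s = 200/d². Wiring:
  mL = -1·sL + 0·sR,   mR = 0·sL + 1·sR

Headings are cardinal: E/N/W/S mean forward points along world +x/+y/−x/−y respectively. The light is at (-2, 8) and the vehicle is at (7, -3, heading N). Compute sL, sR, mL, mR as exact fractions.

50/41 1 -50/41 1

left sensor world pos  = (6, -2); dL² = 164
right sensor world pos = (8, -2); dR² = 200
sL = 200/164 = 50/41
sR = 200/200 = 1
mL = -1·sL + 0·sR = -50/41
mR = 0·sL + 1·sR = 1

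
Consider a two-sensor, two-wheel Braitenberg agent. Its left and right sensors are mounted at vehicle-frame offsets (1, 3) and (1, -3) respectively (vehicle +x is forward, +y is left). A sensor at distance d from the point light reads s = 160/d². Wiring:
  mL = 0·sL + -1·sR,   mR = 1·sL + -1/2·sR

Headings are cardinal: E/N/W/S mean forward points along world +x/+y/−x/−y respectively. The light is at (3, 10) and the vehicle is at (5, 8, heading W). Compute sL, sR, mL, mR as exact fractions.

left sensor world pos  = (4, 5); dL² = 26
right sensor world pos = (4, 11); dR² = 2
sL = 160/26 = 80/13
sR = 160/2 = 80
mL = 0·sL + -1·sR = -80
mR = 1·sL + -1/2·sR = -440/13

80/13 80 -80 -440/13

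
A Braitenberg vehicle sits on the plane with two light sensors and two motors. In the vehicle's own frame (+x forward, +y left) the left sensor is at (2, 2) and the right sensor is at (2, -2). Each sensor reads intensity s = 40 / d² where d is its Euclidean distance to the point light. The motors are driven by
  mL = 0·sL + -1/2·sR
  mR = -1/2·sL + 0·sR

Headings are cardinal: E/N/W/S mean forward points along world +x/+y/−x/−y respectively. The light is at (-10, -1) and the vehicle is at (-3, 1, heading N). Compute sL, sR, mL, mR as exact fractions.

left sensor world pos  = (-5, 3); dL² = 41
right sensor world pos = (-1, 3); dR² = 97
sL = 40/41 = 40/41
sR = 40/97 = 40/97
mL = 0·sL + -1/2·sR = -20/97
mR = -1/2·sL + 0·sR = -20/41

40/41 40/97 -20/97 -20/41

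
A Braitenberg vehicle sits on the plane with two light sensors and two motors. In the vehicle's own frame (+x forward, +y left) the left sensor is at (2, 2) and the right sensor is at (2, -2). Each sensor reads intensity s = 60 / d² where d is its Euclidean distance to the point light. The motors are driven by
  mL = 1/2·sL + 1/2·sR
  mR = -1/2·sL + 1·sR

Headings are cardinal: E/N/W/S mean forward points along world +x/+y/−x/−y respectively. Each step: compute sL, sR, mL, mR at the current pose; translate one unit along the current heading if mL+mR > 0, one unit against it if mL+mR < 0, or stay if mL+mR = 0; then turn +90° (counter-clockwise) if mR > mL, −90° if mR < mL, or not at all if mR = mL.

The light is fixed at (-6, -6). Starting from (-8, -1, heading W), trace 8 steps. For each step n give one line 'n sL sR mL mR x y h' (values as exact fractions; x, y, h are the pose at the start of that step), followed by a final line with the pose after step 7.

0 12/5 12/13 108/65 -18/65 -8 -1 W
1 30/37 6/5 186/185 147/185 -9 -1 N
2 12/13 60/17 492/221 678/221 -9 0 E
3 3/4 15/16 27/32 9/16 -8 0 N
4 20/27 12/5 212/135 274/135 -8 1 E
5 2/3 30/41 86/123 49/123 -7 1 N
6 60/101 60/37 4140/3737 4950/3737 -7 2 E
7 15/26 15/26 15/26 15/52 -6 2 N
final -6 3 E

n=0: pose=(-8,-1,W); sL=12/5, sR=12/13; mL=108/65, mR=-18/65; mL+mR=18/13 → advance +1; mR−mL=-126/65 → turn -1·90°
n=1: pose=(-9,-1,N); sL=30/37, sR=6/5; mL=186/185, mR=147/185; mL+mR=9/5 → advance +1; mR−mL=-39/185 → turn -1·90°
n=2: pose=(-9,0,E); sL=12/13, sR=60/17; mL=492/221, mR=678/221; mL+mR=90/17 → advance +1; mR−mL=186/221 → turn +1·90°
n=3: pose=(-8,0,N); sL=3/4, sR=15/16; mL=27/32, mR=9/16; mL+mR=45/32 → advance +1; mR−mL=-9/32 → turn -1·90°
n=4: pose=(-8,1,E); sL=20/27, sR=12/5; mL=212/135, mR=274/135; mL+mR=18/5 → advance +1; mR−mL=62/135 → turn +1·90°
n=5: pose=(-7,1,N); sL=2/3, sR=30/41; mL=86/123, mR=49/123; mL+mR=45/41 → advance +1; mR−mL=-37/123 → turn -1·90°
n=6: pose=(-7,2,E); sL=60/101, sR=60/37; mL=4140/3737, mR=4950/3737; mL+mR=90/37 → advance +1; mR−mL=810/3737 → turn +1·90°
n=7: pose=(-6,2,N); sL=15/26, sR=15/26; mL=15/26, mR=15/52; mL+mR=45/52 → advance +1; mR−mL=-15/52 → turn -1·90°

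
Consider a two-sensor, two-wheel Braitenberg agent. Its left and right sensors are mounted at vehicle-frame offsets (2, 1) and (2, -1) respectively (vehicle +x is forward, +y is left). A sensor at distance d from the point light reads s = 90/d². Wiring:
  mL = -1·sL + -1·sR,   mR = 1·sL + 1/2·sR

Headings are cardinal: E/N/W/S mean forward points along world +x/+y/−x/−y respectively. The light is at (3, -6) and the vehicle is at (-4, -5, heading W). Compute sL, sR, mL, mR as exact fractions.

left sensor world pos  = (-6, -6); dL² = 81
right sensor world pos = (-6, -4); dR² = 85
sL = 90/81 = 10/9
sR = 90/85 = 18/17
mL = -1·sL + -1·sR = -332/153
mR = 1·sL + 1/2·sR = 251/153

10/9 18/17 -332/153 251/153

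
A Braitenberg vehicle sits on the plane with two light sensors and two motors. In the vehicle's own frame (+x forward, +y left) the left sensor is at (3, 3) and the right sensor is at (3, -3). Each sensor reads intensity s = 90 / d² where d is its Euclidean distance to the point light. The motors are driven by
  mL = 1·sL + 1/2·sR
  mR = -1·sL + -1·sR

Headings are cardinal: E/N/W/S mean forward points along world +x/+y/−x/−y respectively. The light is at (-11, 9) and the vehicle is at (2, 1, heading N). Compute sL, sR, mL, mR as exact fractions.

18/25 90/281 6183/7025 -7308/7025

left sensor world pos  = (-1, 4); dL² = 125
right sensor world pos = (5, 4); dR² = 281
sL = 90/125 = 18/25
sR = 90/281 = 90/281
mL = 1·sL + 1/2·sR = 6183/7025
mR = -1·sL + -1·sR = -7308/7025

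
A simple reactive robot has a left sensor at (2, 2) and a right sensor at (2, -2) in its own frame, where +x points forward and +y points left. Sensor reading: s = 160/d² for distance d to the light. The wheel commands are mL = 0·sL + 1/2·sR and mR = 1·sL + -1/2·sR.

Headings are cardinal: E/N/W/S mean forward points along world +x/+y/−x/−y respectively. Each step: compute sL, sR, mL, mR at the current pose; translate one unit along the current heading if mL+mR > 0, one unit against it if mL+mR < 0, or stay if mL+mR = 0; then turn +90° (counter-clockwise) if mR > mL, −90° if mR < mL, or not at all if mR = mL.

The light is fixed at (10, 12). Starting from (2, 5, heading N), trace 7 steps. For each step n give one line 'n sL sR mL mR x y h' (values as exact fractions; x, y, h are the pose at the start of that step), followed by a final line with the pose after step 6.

n=0: pose=(2,5,N); sL=32/25, sR=160/61; mL=80/61, mR=-48/1525; mL+mR=32/25 → advance +1; mR−mL=-2048/1525 → turn -1·90°
n=1: pose=(2,6,E); sL=40/13, sR=8/5; mL=4/5, mR=148/65; mL+mR=40/13 → advance +1; mR−mL=96/65 → turn +1·90°
n=2: pose=(3,6,N); sL=160/97, sR=160/41; mL=80/41, mR=-1200/3977; mL+mR=160/97 → advance +1; mR−mL=-8960/3977 → turn -1·90°
n=3: pose=(3,7,E); sL=80/17, sR=80/37; mL=40/37, mR=2280/629; mL+mR=80/17 → advance +1; mR−mL=1600/629 → turn +1·90°
n=4: pose=(4,7,N); sL=160/73, sR=32/5; mL=16/5, mR=-368/365; mL+mR=160/73 → advance +1; mR−mL=-1536/365 → turn -1·90°
n=5: pose=(4,8,E); sL=8, sR=40/13; mL=20/13, mR=84/13; mL+mR=8 → advance +1; mR−mL=64/13 → turn +1·90°
n=6: pose=(5,8,N); sL=160/53, sR=160/13; mL=80/13, mR=-2160/689; mL+mR=160/53 → advance +1; mR−mL=-6400/689 → turn -1·90°

0 32/25 160/61 80/61 -48/1525 2 5 N
1 40/13 8/5 4/5 148/65 2 6 E
2 160/97 160/41 80/41 -1200/3977 3 6 N
3 80/17 80/37 40/37 2280/629 3 7 E
4 160/73 32/5 16/5 -368/365 4 7 N
5 8 40/13 20/13 84/13 4 8 E
6 160/53 160/13 80/13 -2160/689 5 8 N
final 5 9 E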